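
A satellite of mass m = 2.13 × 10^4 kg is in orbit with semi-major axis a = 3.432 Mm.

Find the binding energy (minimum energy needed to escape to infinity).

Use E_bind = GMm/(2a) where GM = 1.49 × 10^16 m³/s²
a = 3.432 Mm = 3.432 × 10^6 m
GM = 1.49 × 10^16 m³/s²
m = 2.13 × 10^4 kg
GMm = 1.49 × 10^16 × 21300 = 3.1737 × 10^20 m³·kg/s²
2a = 6.864 × 10^6 m
E_bind = GMm/(2a) = 4.62369 × 10^13 J ≈ 46.24 TJ

Final answer: 46.24 TJ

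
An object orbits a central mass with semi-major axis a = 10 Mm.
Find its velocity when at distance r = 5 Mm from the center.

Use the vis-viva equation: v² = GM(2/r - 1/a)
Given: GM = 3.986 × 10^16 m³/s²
a = 10 Mm = 1 × 10^7 m
r = 5 Mm = 5 × 10^6 m
GM = 3.986 × 10^16 m³/s²
2/r − 1/a = 4 × 10^-7 − 1 × 10^-7 = 3 × 10^-7 m⁻¹
v² = GM (2/r − 1/a) = 1.1958 × 10^10 m²/s²
v = 109353 m/s ≈ 109.4 km/s

Final answer: 109.4 km/s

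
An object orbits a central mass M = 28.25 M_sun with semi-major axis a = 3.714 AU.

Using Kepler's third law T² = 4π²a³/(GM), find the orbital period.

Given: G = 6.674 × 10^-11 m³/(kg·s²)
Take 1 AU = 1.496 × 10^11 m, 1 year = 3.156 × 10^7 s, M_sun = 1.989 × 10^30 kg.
M = 28.25 M_sun = 5.61892 × 10^31 kg
GM = G × M = 6.674 × 10^-11 × 5.61892 × 10^31 = 3.75007 × 10^21 m³/s²
a = 3.714 AU = 5.55614 × 10^11 m
a³ = 1.71522 × 10^35 m³
T = 2π √(a³/GM) = 2π √((1.71522 × 10^35) / (3.75007 × 10^21)) = 2π × 6.76302 × 10^6 s
T = 4.24933 × 10^7 s ≈ 1.346 years

Final answer: 1.346 years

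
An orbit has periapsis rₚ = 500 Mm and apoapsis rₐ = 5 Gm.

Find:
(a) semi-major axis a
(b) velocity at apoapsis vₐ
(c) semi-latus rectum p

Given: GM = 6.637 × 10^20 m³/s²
rₚ = 500 Mm = 5 × 10^8 m
rₐ = 5 Gm = 5 × 10^9 m
GM = 6.637 × 10^20 m³/s²
a = (rₚ + rₐ)/2 = 2.75 × 10^9 m
e = (rₐ − rₚ)/(rₐ + rₚ) = (4.5 × 10^9) / (5.5 × 10^9) = 0.818182
(a) a = 2.75 × 10^9 m ≈ 2.75 Gm
(b) vₐ² = GM (2/rₐ − 1/a) = 6.637 × 10^20 × (4 × 10^-10 − 3.63636 × 10^-10) = 2.41345 × 10^10 m²/s²;  vₐ = 155353 m/s ≈ 155.4 km/s
(c) 1 − e² = 0.330579;  p = a(1 − e²) = 2.75 × 10^9 × 0.330579 = 9.09091 × 10^8 m ≈ 909.1 Mm

Final answer:
(a) semi-major axis a = 2.75 Gm
(b) velocity at apoapsis vₐ = 155.4 km/s
(c) semi-latus rectum p = 909.1 Mm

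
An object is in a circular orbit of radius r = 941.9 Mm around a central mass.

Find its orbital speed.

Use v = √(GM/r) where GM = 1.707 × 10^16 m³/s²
r = 941.9 Mm = 9.419 × 10^8 m
GM = 1.707 × 10^16 m³/s²
GM/r = (1.707 × 10^16) / (9.419 × 10^8) = 1.81229 × 10^7 m²/s²
v = √(GM/r) = 4257.11 m/s ≈ 4.257 km/s

Final answer: 4.257 km/s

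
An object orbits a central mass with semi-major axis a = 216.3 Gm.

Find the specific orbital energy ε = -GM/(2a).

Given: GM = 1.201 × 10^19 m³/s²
a = 216.3 Gm = 2.163 × 10^11 m
GM = 1.201 × 10^19 m³/s²
2a = 4.326 × 10^11 m
ε = −GM/(2a) = -2.77624 × 10^7 J/kg ≈ -27.76 MJ/kg

Final answer: -27.76 MJ/kg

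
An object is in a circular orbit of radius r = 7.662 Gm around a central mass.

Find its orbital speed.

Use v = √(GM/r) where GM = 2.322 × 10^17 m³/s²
r = 7.662 Gm = 7.662 × 10^9 m
GM = 2.322 × 10^17 m³/s²
GM/r = (2.322 × 10^17) / (7.662 × 10^9) = 3.03054 × 10^7 m²/s²
v = √(GM/r) = 5505.03 m/s ≈ 5.505 km/s

Final answer: 5.505 km/s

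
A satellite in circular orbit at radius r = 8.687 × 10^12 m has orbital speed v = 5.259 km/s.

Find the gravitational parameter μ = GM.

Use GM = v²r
r = 8.687 × 10^12 m
v = 5.259 km/s = 5259 m/s
v² = 2.76571 × 10^7 m²/s²
GM = v²r = 2.76571 × 10^7 × 8.687 × 10^12 = 2.40257 × 10^20 m³/s²
GM ≈ 2.403 × 10^20 m³/s²

Final answer: GM = 2.403 × 10^20 m³/s²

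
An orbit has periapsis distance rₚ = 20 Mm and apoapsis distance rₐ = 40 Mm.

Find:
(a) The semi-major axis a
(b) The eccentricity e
rₚ = 20 Mm = 2 × 10^7 m
rₐ = 40 Mm = 4 × 10^7 m
(a) a = (rₚ + rₐ)/2 = 3 × 10^7 m ≈ 30 Mm
(b) e = (rₐ − rₚ)/(rₐ + rₚ) = (2 × 10^7) / (6 × 10^7) = 0.333333

Final answer:
(a) a = 30 Mm
(b) e = 0.3333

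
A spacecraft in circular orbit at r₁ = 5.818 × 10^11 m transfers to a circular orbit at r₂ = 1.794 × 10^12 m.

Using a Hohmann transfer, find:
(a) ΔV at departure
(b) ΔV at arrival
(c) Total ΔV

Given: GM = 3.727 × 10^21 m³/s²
r₁ = 5.818 × 10^11 m
r₂ = 1.794 × 10^12 m
GM = 3.727 × 10^21 m³/s²
Transfer ellipse: a_t = (r₁ + r₂)/2 = 1.1879 × 10^12 m
Circular speed at r₁: v₁ = √(GM/r₁) = 80037.4 m/s
Transfer speed at r₁ (periapsis): v₁ₜ = √(GM(2/r₁ − 1/a_t)) = 98359 m/s
(a) ΔV₁ = v₁ₜ − v₁ = 18321.6 m/s ≈ 18.32 km/s
Circular speed at r₂: v₂ = √(GM/r₂) = 45579.4 m/s
Transfer speed at r₂ (apoapsis): v₂ₜ = √(GM(2/r₂ − 1/a_t)) = 31898.1 m/s
(b) ΔV₂ = v₂ − v₂ₜ = 13681.2 m/s ≈ 13.68 km/s
(c) ΔV_total = ΔV₁ + ΔV₂ = 32002.9 m/s ≈ 32 km/s

Final answer:
(a) ΔV₁ = 18.32 km/s
(b) ΔV₂ = 13.68 km/s
(c) ΔV_total = 32 km/s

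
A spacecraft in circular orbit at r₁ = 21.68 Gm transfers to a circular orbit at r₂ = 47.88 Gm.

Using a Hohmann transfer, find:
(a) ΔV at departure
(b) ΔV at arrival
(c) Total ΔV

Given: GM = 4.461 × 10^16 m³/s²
r₁ = 21.68 Gm = 2.168 × 10^10 m
r₂ = 47.88 Gm = 4.788 × 10^10 m
GM = 4.461 × 10^16 m³/s²
Transfer ellipse: a_t = (r₁ + r₂)/2 = 3.478 × 10^10 m
Circular speed at r₁: v₁ = √(GM/r₁) = 1434.45 m/s
Transfer speed at r₁ (periapsis): v₁ₜ = √(GM(2/r₁ − 1/a_t)) = 1683.06 m/s
(a) ΔV₁ = v₁ₜ − v₁ = 248.603 m/s ≈ 248.6 m/s
Circular speed at r₂: v₂ = √(GM/r₂) = 965.248 m/s
Transfer speed at r₂ (apoapsis): v₂ₜ = √(GM(2/r₂ − 1/a_t)) = 762.086 m/s
(b) ΔV₂ = v₂ − v₂ₜ = 203.162 m/s ≈ 203.2 m/s
(c) ΔV_total = ΔV₁ + ΔV₂ = 451.766 m/s ≈ 451.8 m/s

Final answer:
(a) ΔV₁ = 248.6 m/s
(b) ΔV₂ = 203.2 m/s
(c) ΔV_total = 451.8 m/s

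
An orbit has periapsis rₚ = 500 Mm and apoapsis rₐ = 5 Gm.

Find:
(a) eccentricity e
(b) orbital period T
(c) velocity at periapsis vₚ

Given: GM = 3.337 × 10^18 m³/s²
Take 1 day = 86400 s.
rₚ = 500 Mm = 5 × 10^8 m
rₐ = 5 Gm = 5 × 10^9 m
GM = 3.337 × 10^18 m³/s²
a = (rₚ + rₐ)/2 = 2.75 × 10^9 m
e = (rₐ − rₚ)/(rₐ + rₚ) = (4.5 × 10^9) / (5.5 × 10^9) = 0.818182
(a) e = 0.818182 ≈ 0.8182
(b) a³ = 2.07969 × 10^28 m³;  T = 2π √(a³/GM) = 2π × 78944.3 s = 496022 s ≈ 5.741 days
(c) vₚ² = GM (2/rₚ − 1/a) = 3.337 × 10^18 × (4 × 10^-9 − 3.63636 × 10^-10) = 1.21345 × 10^10 m²/s²;  vₚ = 110157 m/s ≈ 110.2 km/s

Final answer:
(a) eccentricity e = 0.8182
(b) orbital period T = 5.741 days
(c) velocity at periapsis vₚ = 110.2 km/s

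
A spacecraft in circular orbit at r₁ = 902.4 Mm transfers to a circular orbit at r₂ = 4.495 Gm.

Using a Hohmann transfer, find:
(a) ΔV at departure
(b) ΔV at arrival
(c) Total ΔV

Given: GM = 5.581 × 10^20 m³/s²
r₁ = 902.4 Mm = 9.024 × 10^8 m
r₂ = 4.495 Gm = 4.495 × 10^9 m
GM = 5.581 × 10^20 m³/s²
Transfer ellipse: a_t = (r₁ + r₂)/2 = 2.6987 × 10^9 m
Circular speed at r₁: v₁ = √(GM/r₁) = 786423 m/s
Transfer speed at r₁ (periapsis): v₁ₜ = √(GM(2/r₁ − 1/a_t)) = 1.01495 × 10^6 m/s
(a) ΔV₁ = v₁ₜ − v₁ = 228525 m/s ≈ 228.5 km/s
Circular speed at r₂: v₂ = √(GM/r₂) = 352364 m/s
Transfer speed at r₂ (apoapsis): v₂ₜ = √(GM(2/r₂ − 1/a_t)) = 203757 m/s
(b) ΔV₂ = v₂ − v₂ₜ = 148606 m/s ≈ 148.6 km/s
(c) ΔV_total = ΔV₁ + ΔV₂ = 377131 m/s ≈ 377.1 km/s

Final answer:
(a) ΔV₁ = 228.5 km/s
(b) ΔV₂ = 148.6 km/s
(c) ΔV_total = 377.1 km/s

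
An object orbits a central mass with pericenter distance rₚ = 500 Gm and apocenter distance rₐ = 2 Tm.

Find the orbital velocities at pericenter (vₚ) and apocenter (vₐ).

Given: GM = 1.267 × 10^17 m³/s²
rₚ = 500 Gm = 5 × 10^11 m
rₐ = 2 Tm = 2 × 10^12 m
GM = 1.267 × 10^17 m³/s²
a = (rₚ + rₐ)/2 = 1.25 × 10^12 m
Vis-viva: v² = GM (2/r − 1/a)
vₚ² = 1.267 × 10^17 × (4 × 10^-12 − 8 × 10^-13) = 405440 m²/s²
vₚ = 636.742 m/s ≈ 636.7 m/s
vₐ² = 1.267 × 10^17 × (1 × 10^-12 − 8 × 10^-13) = 25340 m²/s²
vₐ = 159.185 m/s ≈ 159.2 m/s

Final answer: vₚ = 636.7 m/s, vₐ = 159.2 m/s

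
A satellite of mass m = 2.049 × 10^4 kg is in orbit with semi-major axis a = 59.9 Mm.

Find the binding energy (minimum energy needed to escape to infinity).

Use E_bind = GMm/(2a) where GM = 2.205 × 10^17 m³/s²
a = 59.9 Mm = 5.99 × 10^7 m
GM = 2.205 × 10^17 m³/s²
m = 2.049 × 10^4 kg
GMm = 2.205 × 10^17 × 20490 = 4.51805 × 10^21 m³·kg/s²
2a = 1.198 × 10^8 m
E_bind = GMm/(2a) = 3.77132 × 10^13 J ≈ 37.71 TJ

Final answer: 37.71 TJ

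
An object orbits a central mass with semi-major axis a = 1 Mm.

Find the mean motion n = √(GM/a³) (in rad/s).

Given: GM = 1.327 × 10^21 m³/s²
a = 1 Mm = 1 × 10^6 m
GM = 1.327 × 10^21 m³/s²
a³ = 1 × 10^18 m³
GM/a³ = (1.327 × 10^21) / (1 × 10^18) = 1327 s⁻²
n = √(GM/a³) = 36.428 rad/s ≈ 36.43 rad/s

Final answer: n = 36.43 rad/s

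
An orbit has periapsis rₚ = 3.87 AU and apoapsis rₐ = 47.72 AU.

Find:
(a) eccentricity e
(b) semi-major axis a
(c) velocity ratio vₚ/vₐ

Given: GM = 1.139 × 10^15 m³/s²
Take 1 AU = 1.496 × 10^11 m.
rₚ = 3.87 AU = 5.78952 × 10^11 m
rₐ = 47.72 AU = 7.13891 × 10^12 m
GM = 1.139 × 10^15 m³/s²
a = (rₚ + rₐ)/2 = 3.85893 × 10^12 m
e = (rₐ − rₚ)/(rₐ + rₚ) = (6.55996 × 10^12) / (7.71786 × 10^12) = 0.849971
(a) e = 0.849971 ≈ 0.85
(b) a = 3.85893 × 10^12 m ≈ 25.8 AU
(c) vₚ/vₐ = rₐ/rₚ (angular momentum) = (7.13891 × 10^12) / (5.78952 × 10^11) = 12.3307 ≈ 12.33

Final answer:
(a) eccentricity e = 0.85
(b) semi-major axis a = 25.8 AU
(c) velocity ratio vₚ/vₐ = 12.33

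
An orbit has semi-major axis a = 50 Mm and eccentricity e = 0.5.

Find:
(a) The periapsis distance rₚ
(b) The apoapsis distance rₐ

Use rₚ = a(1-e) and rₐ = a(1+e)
a = 50 Mm = 5 × 10^7 m
e = 0.5:  1 − e = 0.5,  1 + e = 1.5
(a) rₚ = a(1 − e) = 5 × 10^7 m × 0.5 = 2.5 × 10^7 m ≈ 25 Mm
(b) rₐ = a(1 + e) = 5 × 10^7 m × 1.5 = 7.5 × 10^7 m ≈ 75 Mm

Final answer:
(a) rₚ = 25 Mm
(b) rₐ = 75 Mm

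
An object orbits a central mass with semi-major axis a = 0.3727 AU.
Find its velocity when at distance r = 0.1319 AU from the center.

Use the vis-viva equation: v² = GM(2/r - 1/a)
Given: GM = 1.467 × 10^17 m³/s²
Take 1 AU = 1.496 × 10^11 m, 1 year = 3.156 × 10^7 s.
a = 0.3727 AU = 5.57559 × 10^10 m
r = 0.1319 AU = 1.97322 × 10^10 m
GM = 1.467 × 10^17 m³/s²
2/r − 1/a = 1.01357 × 10^-10 − 1.79353 × 10^-11 = 8.34217 × 10^-11 m⁻¹
v² = GM (2/r − 1/a) = 1.2238 × 10^7 m²/s²
v = 3498.28 m/s ≈ 0.738 AU/year

Final answer: 0.738 AU/year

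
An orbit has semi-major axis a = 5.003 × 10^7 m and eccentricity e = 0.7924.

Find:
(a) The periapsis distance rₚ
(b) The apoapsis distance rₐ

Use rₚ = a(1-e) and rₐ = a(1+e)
a = 5.003 × 10^7 m
e = 0.7924:  1 − e = 0.2076,  1 + e = 1.7924
(a) rₚ = a(1 − e) = 5.003 × 10^7 m × 0.2076 = 1.03862 × 10^7 m ≈ 1.039 × 10^7 m
(b) rₐ = a(1 + e) = 5.003 × 10^7 m × 1.7924 = 8.96738 × 10^7 m ≈ 8.967 × 10^7 m

Final answer:
(a) rₚ = 1.039 × 10^7 m
(b) rₐ = 8.967 × 10^7 m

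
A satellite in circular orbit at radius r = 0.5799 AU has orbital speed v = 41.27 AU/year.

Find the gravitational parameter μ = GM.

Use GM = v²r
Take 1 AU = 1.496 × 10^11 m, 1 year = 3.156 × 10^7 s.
r = 0.5799 AU = 8.6753 × 10^10 m
v = 41.27 AU/year = 195627 m/s
v² = 3.827 × 10^10 m²/s²
GM = v²r = 3.827 × 10^10 × 8.6753 × 10^10 = 3.32004 × 10^21 m³/s²
GM ≈ 3.32 × 10^21 m³/s²

Final answer: GM = 3.32 × 10^21 m³/s²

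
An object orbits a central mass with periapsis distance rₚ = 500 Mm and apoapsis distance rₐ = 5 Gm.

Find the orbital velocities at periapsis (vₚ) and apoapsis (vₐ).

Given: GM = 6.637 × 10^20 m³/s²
rₚ = 500 Mm = 5 × 10^8 m
rₐ = 5 Gm = 5 × 10^9 m
GM = 6.637 × 10^20 m³/s²
a = (rₚ + rₐ)/2 = 2.75 × 10^9 m
Vis-viva: v² = GM (2/r − 1/a)
vₚ² = 6.637 × 10^20 × (4 × 10^-9 − 3.63636 × 10^-10) = 2.41345 × 10^12 m²/s²
vₚ = 1.55353 × 10^6 m/s ≈ 1554 km/s
vₐ² = 6.637 × 10^20 × (4 × 10^-10 − 3.63636 × 10^-10) = 2.41345 × 10^10 m²/s²
vₐ = 155353 m/s ≈ 155.4 km/s

Final answer: vₚ = 1554 km/s, vₐ = 155.4 km/s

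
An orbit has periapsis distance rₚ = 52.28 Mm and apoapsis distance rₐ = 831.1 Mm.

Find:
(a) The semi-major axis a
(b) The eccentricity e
rₚ = 52.28 Mm = 5.228 × 10^7 m
rₐ = 831.1 Mm = 8.311 × 10^8 m
(a) a = (rₚ + rₐ)/2 = 4.4169 × 10^8 m ≈ 441.7 Mm
(b) e = (rₐ − rₚ)/(rₐ + rₚ) = (7.7882 × 10^8) / (8.8338 × 10^8) = 0.881636

Final answer:
(a) a = 441.7 Mm
(b) e = 0.8816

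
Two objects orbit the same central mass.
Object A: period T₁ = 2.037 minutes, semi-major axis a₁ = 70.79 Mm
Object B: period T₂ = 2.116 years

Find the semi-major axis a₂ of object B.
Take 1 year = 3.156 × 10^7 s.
T₁ = 2.037 minutes = 122.22 s
T₂ = 2.116 years = 6.6781 × 10^7 s
a₁ = 70.79 Mm = 7.079 × 10^7 m
Kepler's third law: (T₂/T₁)² = (a₂/a₁)³  ⇒  a₂ = a₁ (T₂/T₁)^(2/3)
T₂/T₁ = 546400
(T₂/T₁)^(2/3) = 6683.55
a₂ = 7.079 × 10^7 m × 6683.55 = 4.73128 × 10^11 m ≈ 473.1 Gm

Final answer: a₂ = 473.1 Gm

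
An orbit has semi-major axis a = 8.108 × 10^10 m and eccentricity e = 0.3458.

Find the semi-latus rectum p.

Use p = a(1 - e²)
a = 8.108 × 10^10 m
e = 0.3458,  e² = 0.119578,  1 − e² = 0.880422
p = a(1 − e²) = 8.108 × 10^10 m × 0.880422 = 7.13846 × 10^10 m ≈ 7.138 × 10^10 m

Final answer: p = 7.138 × 10^10 m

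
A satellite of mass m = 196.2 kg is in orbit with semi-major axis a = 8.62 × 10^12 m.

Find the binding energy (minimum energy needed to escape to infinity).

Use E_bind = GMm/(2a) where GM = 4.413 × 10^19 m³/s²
a = 8.62 × 10^12 m
GM = 4.413 × 10^19 m³/s²
m = 196.2 kg
GMm = 4.413 × 10^19 × 196.2 = 8.65831 × 10^21 m³·kg/s²
2a = 1.724 × 10^13 m
E_bind = GMm/(2a) = 5.02222 × 10^8 J ≈ 502.2 MJ

Final answer: 502.2 MJ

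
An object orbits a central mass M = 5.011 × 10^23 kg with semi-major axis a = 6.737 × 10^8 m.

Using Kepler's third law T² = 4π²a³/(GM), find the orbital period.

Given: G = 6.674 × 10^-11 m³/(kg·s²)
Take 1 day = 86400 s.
M = 5.011 × 10^23 kg
GM = G × M = 6.674 × 10^-11 × 5.011 × 10^23 = 3.34434 × 10^13 m³/s²
a = 6.737 × 10^8 m
a³ = 3.05773 × 10^26 m³
T = 2π √(a³/GM) = 2π √((3.05773 × 10^26) / (3.34434 × 10^13)) = 2π × 3.02374 × 10^6 s
T = 1.89987 × 10^7 s ≈ 219.9 days

Final answer: 219.9 days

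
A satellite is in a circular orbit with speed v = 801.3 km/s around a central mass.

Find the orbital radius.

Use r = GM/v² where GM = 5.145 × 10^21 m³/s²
v = 801.3 km/s = 801300 m/s
GM = 5.145 × 10^21 m³/s²
v² = 6.42082 × 10^11 m²/s²
r = GM/v² = (5.145 × 10^21) / (6.42082 × 10^11) = 8.013 × 10^9 m ≈ 8.013 × 10^9 m

Final answer: 8.013 × 10^9 m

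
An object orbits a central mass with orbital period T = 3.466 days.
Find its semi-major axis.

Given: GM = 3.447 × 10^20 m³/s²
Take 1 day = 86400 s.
T = 3.466 days = 299462 s
GM = 3.447 × 10^20 m³/s²
Kepler's third law: a³ = GM T² / (4π²)
T² = 8.96777 × 10^10 s²
a³ = (3.447 × 10^20) × (8.96777 × 10^10) / (4π²) = 7.83008 × 10^29 m³
a = (a³)^(1/3) = 9.21698 × 10^9 m ≈ 9.217 Gm

Final answer: 9.217 Gm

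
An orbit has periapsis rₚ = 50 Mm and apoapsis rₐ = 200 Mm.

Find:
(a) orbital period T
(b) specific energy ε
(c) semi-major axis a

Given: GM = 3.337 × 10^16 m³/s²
rₚ = 50 Mm = 5 × 10^7 m
rₐ = 200 Mm = 2 × 10^8 m
GM = 3.337 × 10^16 m³/s²
a = (rₚ + rₐ)/2 = 1.25 × 10^8 m
e = (rₐ − rₚ)/(rₐ + rₚ) = (1.5 × 10^8) / (2.5 × 10^8) = 0.6
(a) a³ = 1.95313 × 10^24 m³;  T = 2π √(a³/GM) = 2π × 7650.45 s = 48069.2 s ≈ 13.35 hours
(b) 2a = 2.5 × 10^8 m;  ε = −GM/(2a) = -1.3348 × 10^8 J/kg ≈ -133.5 MJ/kg
(c) a = 1.25 × 10^8 m ≈ 125 Mm

Final answer:
(a) orbital period T = 13.35 hours
(b) specific energy ε = -133.5 MJ/kg
(c) semi-major axis a = 125 Mm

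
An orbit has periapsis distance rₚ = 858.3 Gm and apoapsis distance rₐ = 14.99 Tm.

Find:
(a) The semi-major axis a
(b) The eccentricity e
rₚ = 858.3 Gm = 8.583 × 10^11 m
rₐ = 14.99 Tm = 1.499 × 10^13 m
(a) a = (rₚ + rₐ)/2 = 7.92415 × 10^12 m ≈ 7.924 Tm
(b) e = (rₐ − rₚ)/(rₐ + rₚ) = (1.41317 × 10^13) / (1.58483 × 10^13) = 0.891686

Final answer:
(a) a = 7.924 Tm
(b) e = 0.8917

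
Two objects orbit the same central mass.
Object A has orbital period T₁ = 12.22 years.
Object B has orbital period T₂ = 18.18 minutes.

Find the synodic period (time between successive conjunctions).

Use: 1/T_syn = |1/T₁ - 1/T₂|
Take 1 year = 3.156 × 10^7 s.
T₁ = 12.22 years = 3.85663 × 10^8 s
T₂ = 18.18 minutes = 1090.8 s
1/T₁ = 2.59294 × 10^-9 s⁻¹
1/T₂ = 0.000916758 s⁻¹
|1/T₁ − 1/T₂| = 0.000916756 s⁻¹
T_syn = 1 / |1/T₁ − 1/T₂| = 1090.8 s ≈ 18.18 minutes

Final answer: T_syn = 18.18 minutes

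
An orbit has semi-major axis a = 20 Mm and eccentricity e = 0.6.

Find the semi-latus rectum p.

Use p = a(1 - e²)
a = 20 Mm = 2 × 10^7 m
e = 0.6,  e² = 0.36,  1 − e² = 0.64
p = a(1 − e²) = 2 × 10^7 m × 0.64 = 1.28 × 10^7 m ≈ 12.8 Mm

Final answer: p = 12.8 Mm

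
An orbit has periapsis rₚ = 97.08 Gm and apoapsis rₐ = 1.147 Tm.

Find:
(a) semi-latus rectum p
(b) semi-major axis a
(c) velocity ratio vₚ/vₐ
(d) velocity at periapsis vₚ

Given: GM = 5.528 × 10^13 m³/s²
rₚ = 97.08 Gm = 9.708 × 10^10 m
rₐ = 1.147 Tm = 1.147 × 10^12 m
GM = 5.528 × 10^13 m³/s²
a = (rₚ + rₐ)/2 = 6.2204 × 10^11 m
e = (rₐ − rₚ)/(rₐ + rₚ) = (1.04992 × 10^12) / (1.24408 × 10^12) = 0.843933
(a) 1 − e² = 0.287777;  p = a(1 − e²) = 6.2204 × 10^11 × 0.287777 = 1.79009 × 10^11 m ≈ 179 Gm
(b) a = 6.2204 × 10^11 m ≈ 622 Gm
(c) vₚ/vₐ = rₐ/rₚ (angular momentum) = (1.147 × 10^12) / (9.708 × 10^10) = 11.815 ≈ 11.81
(d) vₚ² = GM (2/rₚ − 1/a) = 5.528 × 10^13 × (2.06016 × 10^-11 − 1.60761 × 10^-12) = 1049.99 m²/s²;  vₚ = 32.4035 m/s ≈ 32.4 m/s

Final answer:
(a) semi-latus rectum p = 179 Gm
(b) semi-major axis a = 622 Gm
(c) velocity ratio vₚ/vₐ = 11.81
(d) velocity at periapsis vₚ = 32.4 m/s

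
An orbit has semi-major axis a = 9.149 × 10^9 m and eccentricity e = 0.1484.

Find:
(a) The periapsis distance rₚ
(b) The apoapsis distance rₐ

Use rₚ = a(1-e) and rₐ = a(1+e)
a = 9.149 × 10^9 m
e = 0.1484:  1 − e = 0.8516,  1 + e = 1.1484
(a) rₚ = a(1 − e) = 9.149 × 10^9 m × 0.8516 = 7.79129 × 10^9 m ≈ 7.791 × 10^9 m
(b) rₐ = a(1 + e) = 9.149 × 10^9 m × 1.1484 = 1.05067 × 10^10 m ≈ 1.051 × 10^10 m

Final answer:
(a) rₚ = 7.791 × 10^9 m
(b) rₐ = 1.051 × 10^10 m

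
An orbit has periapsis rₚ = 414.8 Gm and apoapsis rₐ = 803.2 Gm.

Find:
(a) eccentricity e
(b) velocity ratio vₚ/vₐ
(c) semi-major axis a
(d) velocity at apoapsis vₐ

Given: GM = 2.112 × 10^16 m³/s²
rₚ = 414.8 Gm = 4.148 × 10^11 m
rₐ = 803.2 Gm = 8.032 × 10^11 m
GM = 2.112 × 10^16 m³/s²
a = (rₚ + rₐ)/2 = 6.09 × 10^11 m
e = (rₐ − rₚ)/(rₐ + rₚ) = (3.884 × 10^11) / (1.218 × 10^12) = 0.318883
(a) e = 0.318883 ≈ 0.3189
(b) vₚ/vₐ = rₐ/rₚ (angular momentum) = (8.032 × 10^11) / (4.148 × 10^11) = 1.93635 ≈ 1.936
(c) a = 6.09 × 10^11 m ≈ 609 Gm
(d) vₐ² = GM (2/rₐ − 1/a) = 2.112 × 10^16 × (2.49004 × 10^-12 − 1.64204 × 10^-12) = 17909.8 m²/s²;  vₐ = 133.828 m/s ≈ 133.8 m/s

Final answer:
(a) eccentricity e = 0.3189
(b) velocity ratio vₚ/vₐ = 1.936
(c) semi-major axis a = 609 Gm
(d) velocity at apoapsis vₐ = 133.8 m/s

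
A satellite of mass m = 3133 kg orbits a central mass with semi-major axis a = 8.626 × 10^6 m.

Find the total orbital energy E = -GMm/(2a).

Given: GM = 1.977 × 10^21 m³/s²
a = 8.626 × 10^6 m
GM = 1.977 × 10^21 m³/s²
2a = 1.7252 × 10^7 m
GMm = 1.977 × 10^21 × 3133 = 6.19394 × 10^24 m³·kg/s²
E = −GMm/(2a) = -3.59027 × 10^17 J ≈ -359 PJ

Final answer: -359 PJ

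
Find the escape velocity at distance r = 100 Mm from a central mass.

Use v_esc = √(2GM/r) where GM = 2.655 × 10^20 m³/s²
r = 100 Mm = 1 × 10^8 m
GM = 2.655 × 10^20 m³/s²
2GM/r = 2 × (2.655 × 10^20) / (1 × 10^8) = 5.31 × 10^12 m²/s²
v_esc = √(2GM/r) = 2.30434 × 10^6 m/s ≈ 2304 km/s

Final answer: 2304 km/s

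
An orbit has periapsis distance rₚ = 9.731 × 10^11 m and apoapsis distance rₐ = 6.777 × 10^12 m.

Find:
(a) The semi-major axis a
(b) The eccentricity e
rₚ = 9.731 × 10^11 m
rₐ = 6.777 × 10^12 m
(a) a = (rₚ + rₐ)/2 = 3.87505 × 10^12 m ≈ 3.875 × 10^12 m
(b) e = (rₐ − rₚ)/(rₐ + rₚ) = (5.8039 × 10^12) / (7.7501 × 10^12) = 0.748881

Final answer:
(a) a = 3.875 × 10^12 m
(b) e = 0.7489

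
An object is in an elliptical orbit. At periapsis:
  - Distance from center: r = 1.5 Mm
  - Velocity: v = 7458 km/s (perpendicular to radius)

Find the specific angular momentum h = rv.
r = 1.5 Mm = 1.5 × 10^6 m
v = 7458 km/s = 7.458 × 10^6 m/s
h = rv = 1.5 × 10^6 × 7.458 × 10^6 = 1.1187 × 10^13 m²/s ≈ 1.119 × 10^13 m²/s

Final answer: h = 1.119 × 10^13 m²/s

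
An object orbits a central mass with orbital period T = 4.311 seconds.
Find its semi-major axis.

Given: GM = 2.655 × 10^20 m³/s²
T = 4.311 seconds
GM = 2.655 × 10^20 m³/s²
Kepler's third law: a³ = GM T² / (4π²)
T² = 18.5847 s²
a³ = (2.655 × 10^20) × 18.5847 / (4π²) = 1.24986 × 10^20 m³
a = (a³)^(1/3) = 4.99981 × 10^6 m ≈ 5 Mm

Final answer: 5 Mm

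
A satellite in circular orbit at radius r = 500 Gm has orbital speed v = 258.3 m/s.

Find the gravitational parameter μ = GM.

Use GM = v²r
r = 500 Gm = 5 × 10^11 m
v = 258.3 m/s
v² = 66718.9 m²/s²
GM = v²r = 66718.9 × 5 × 10^11 = 3.33594 × 10^16 m³/s²
GM ≈ 3.336 × 10^16 m³/s²

Final answer: GM = 3.336 × 10^16 m³/s²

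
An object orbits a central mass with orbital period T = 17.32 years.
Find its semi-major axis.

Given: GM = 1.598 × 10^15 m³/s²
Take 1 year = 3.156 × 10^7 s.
T = 17.32 years = 5.46619 × 10^8 s
GM = 1.598 × 10^15 m³/s²
Kepler's third law: a³ = GM T² / (4π²)
T² = 2.98793 × 10^17 s²
a³ = (1.598 × 10^15) × (2.98793 × 10^17) / (4π²) = 1.20945 × 10^31 m³
a = (a³)^(1/3) = 2.29542 × 10^10 m ≈ 2.295 × 10^10 m

Final answer: 2.295 × 10^10 m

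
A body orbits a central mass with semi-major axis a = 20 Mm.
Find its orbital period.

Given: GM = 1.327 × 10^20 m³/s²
a = 20 Mm = 2 × 10^7 m
GM = 1.327 × 10^20 m³/s²
a³ = 8 × 10^21 m³
T = 2π √(a³/GM) = 2π √((8 × 10^21) / (1.327 × 10^20)) = 2π × 7.76443 s
T = 48.7853 s ≈ 48.79 seconds

Final answer: 48.79 seconds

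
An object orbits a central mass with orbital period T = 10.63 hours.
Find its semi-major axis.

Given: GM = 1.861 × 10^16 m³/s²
T = 10.63 hours = 38268 s
GM = 1.861 × 10^16 m³/s²
Kepler's third law: a³ = GM T² / (4π²)
T² = 1.46444 × 10^9 s²
a³ = (1.861 × 10^16) × (1.46444 × 10^9) / (4π²) = 6.90332 × 10^23 m³
a = (a³)^(1/3) = 8.83797 × 10^7 m ≈ 88.38 Mm

Final answer: 88.38 Mm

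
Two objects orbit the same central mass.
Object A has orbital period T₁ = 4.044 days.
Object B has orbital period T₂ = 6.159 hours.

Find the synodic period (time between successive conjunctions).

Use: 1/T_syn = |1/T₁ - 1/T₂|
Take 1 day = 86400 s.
T₁ = 4.044 days = 349402 s
T₂ = 6.159 hours = 22172.4 s
1/T₁ = 2.86204 × 10^-6 s⁻¹
1/T₂ = 4.51011 × 10^-5 s⁻¹
|1/T₁ − 1/T₂| = 4.22391 × 10^-5 s⁻¹
T_syn = 1 / |1/T₁ − 1/T₂| = 23674.8 s ≈ 6.576 hours

Final answer: T_syn = 6.576 hours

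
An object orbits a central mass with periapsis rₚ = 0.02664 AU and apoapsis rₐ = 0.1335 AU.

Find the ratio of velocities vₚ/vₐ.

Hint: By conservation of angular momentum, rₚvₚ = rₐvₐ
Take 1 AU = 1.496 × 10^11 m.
rₚ = 0.02664 AU = 3.98534 × 10^9 m
rₐ = 0.1335 AU = 1.99716 × 10^10 m
rₚvₚ = rₐvₐ  ⇒  vₚ/vₐ = rₐ/rₚ
vₚ/vₐ = (1.99716 × 10^10) / (3.98534 × 10^9) = 5.01126

Final answer: vₚ/vₐ = 5.011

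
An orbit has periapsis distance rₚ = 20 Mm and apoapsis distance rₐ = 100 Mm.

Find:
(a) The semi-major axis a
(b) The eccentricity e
rₚ = 20 Mm = 2 × 10^7 m
rₐ = 100 Mm = 1 × 10^8 m
(a) a = (rₚ + rₐ)/2 = 6 × 10^7 m ≈ 60 Mm
(b) e = (rₐ − rₚ)/(rₐ + rₚ) = (8 × 10^7) / (1.2 × 10^8) = 0.666667

Final answer:
(a) a = 60 Mm
(b) e = 0.6667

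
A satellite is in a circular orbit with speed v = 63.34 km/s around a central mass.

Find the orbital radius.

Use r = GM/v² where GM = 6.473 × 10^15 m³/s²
v = 63.34 km/s = 63340 m/s
GM = 6.473 × 10^15 m³/s²
v² = 4.01196 × 10^9 m²/s²
r = GM/v² = (6.473 × 10^15) / (4.01196 × 10^9) = 1.61343 × 10^6 m ≈ 1.613 Mm

Final answer: 1.613 Mm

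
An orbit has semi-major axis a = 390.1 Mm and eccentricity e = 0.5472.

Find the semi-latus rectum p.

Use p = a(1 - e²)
a = 390.1 Mm = 3.901 × 10^8 m
e = 0.5472,  e² = 0.299428,  1 − e² = 0.700572
p = a(1 − e²) = 3.901 × 10^8 m × 0.700572 = 2.73293 × 10^8 m ≈ 273.3 Mm

Final answer: p = 273.3 Mm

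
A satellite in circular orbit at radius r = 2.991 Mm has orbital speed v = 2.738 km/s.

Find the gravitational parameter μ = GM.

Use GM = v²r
r = 2.991 Mm = 2.991 × 10^6 m
v = 2.738 km/s = 2738 m/s
v² = 7.49664 × 10^6 m²/s²
GM = v²r = 7.49664 × 10^6 × 2.991 × 10^6 = 2.24225 × 10^13 m³/s²
GM ≈ 2.242 × 10^13 m³/s²

Final answer: GM = 2.242 × 10^13 m³/s²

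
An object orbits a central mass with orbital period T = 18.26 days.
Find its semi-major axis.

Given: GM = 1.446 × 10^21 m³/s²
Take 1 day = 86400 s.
T = 18.26 days = 1.57766 × 10^6 s
GM = 1.446 × 10^21 m³/s²
Kepler's third law: a³ = GM T² / (4π²)
T² = 2.48902 × 10^12 s²
a³ = (1.446 × 10^21) × (2.48902 × 10^12) / (4π²) = 9.1167 × 10^31 m³
a = (a³)^(1/3) = 4.50069 × 10^10 m ≈ 45.01 Gm

Final answer: 45.01 Gm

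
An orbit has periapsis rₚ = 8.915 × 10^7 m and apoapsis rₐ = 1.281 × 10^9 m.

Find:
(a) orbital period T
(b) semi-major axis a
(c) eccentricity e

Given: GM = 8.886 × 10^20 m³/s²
rₚ = 8.915 × 10^7 m
rₐ = 1.281 × 10^9 m
GM = 8.886 × 10^20 m³/s²
a = (rₚ + rₐ)/2 = 6.85075 × 10^8 m
e = (rₐ − rₚ)/(rₐ + rₚ) = (1.19185 × 10^9) / (1.37015 × 10^9) = 0.869868
(a) a³ = 3.21525 × 10^26 m³;  T = 2π √(a³/GM) = 2π × 601.525 s = 3779.5 s ≈ 1.05 hours
(b) a = 6.85075 × 10^8 m ≈ 6.851 × 10^8 m
(c) e = 0.869868 ≈ 0.8699

Final answer:
(a) orbital period T = 1.05 hours
(b) semi-major axis a = 6.851 × 10^8 m
(c) eccentricity e = 0.8699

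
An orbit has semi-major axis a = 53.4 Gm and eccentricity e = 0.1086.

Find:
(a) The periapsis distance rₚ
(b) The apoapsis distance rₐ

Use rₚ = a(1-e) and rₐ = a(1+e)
a = 53.4 Gm = 5.34 × 10^10 m
e = 0.1086:  1 − e = 0.8914,  1 + e = 1.1086
(a) rₚ = a(1 − e) = 5.34 × 10^10 m × 0.8914 = 4.76008 × 10^10 m ≈ 47.6 Gm
(b) rₐ = a(1 + e) = 5.34 × 10^10 m × 1.1086 = 5.91992 × 10^10 m ≈ 59.2 Gm

Final answer:
(a) rₚ = 47.6 Gm
(b) rₐ = 59.2 Gm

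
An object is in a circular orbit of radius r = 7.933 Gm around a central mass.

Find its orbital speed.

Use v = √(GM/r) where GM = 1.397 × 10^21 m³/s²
r = 7.933 Gm = 7.933 × 10^9 m
GM = 1.397 × 10^21 m³/s²
GM/r = (1.397 × 10^21) / (7.933 × 10^9) = 1.761 × 10^11 m²/s²
v = √(GM/r) = 419643 m/s ≈ 419.6 km/s

Final answer: 419.6 km/s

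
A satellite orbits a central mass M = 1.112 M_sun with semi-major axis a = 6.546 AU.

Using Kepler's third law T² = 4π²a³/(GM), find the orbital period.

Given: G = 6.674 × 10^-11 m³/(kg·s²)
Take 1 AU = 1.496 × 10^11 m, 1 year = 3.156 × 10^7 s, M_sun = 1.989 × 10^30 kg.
M = 1.112 M_sun = 2.21177 × 10^30 kg
GM = G × M = 6.674 × 10^-11 × 2.21177 × 10^30 = 1.47613 × 10^20 m³/s²
a = 6.546 AU = 9.79282 × 10^11 m
a³ = 9.39124 × 10^35 m³
T = 2π √(a³/GM) = 2π √((9.39124 × 10^35) / (1.47613 × 10^20)) = 2π × 7.97625 × 10^7 s
T = 5.01162 × 10^8 s ≈ 15.88 years

Final answer: 15.88 years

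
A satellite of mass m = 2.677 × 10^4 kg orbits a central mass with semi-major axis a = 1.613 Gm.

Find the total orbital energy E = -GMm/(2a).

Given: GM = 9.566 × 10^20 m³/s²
a = 1.613 Gm = 1.613 × 10^9 m
GM = 9.566 × 10^20 m³/s²
2a = 3.226 × 10^9 m
GMm = 9.566 × 10^20 × 26770 = 2.56082 × 10^25 m³·kg/s²
E = −GMm/(2a) = -7.93806 × 10^15 J ≈ -7.938 PJ

Final answer: -7.938 PJ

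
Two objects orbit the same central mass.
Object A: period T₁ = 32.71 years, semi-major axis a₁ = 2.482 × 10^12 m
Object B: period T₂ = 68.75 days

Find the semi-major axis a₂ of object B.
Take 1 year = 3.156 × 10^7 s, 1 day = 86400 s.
T₁ = 32.71 years = 1.03233 × 10^9 s
T₂ = 68.75 days = 5.94 × 10^6 s
a₁ = 2.482 × 10^12 m
Kepler's third law: (T₂/T₁)² = (a₂/a₁)³  ⇒  a₂ = a₁ (T₂/T₁)^(2/3)
T₂/T₁ = 0.00575399
(T₂/T₁)^(2/3) = 0.0321104
a₂ = 2.482 × 10^12 m × 0.0321104 = 7.96981 × 10^10 m ≈ 7.97 × 10^10 m

Final answer: a₂ = 7.97 × 10^10 m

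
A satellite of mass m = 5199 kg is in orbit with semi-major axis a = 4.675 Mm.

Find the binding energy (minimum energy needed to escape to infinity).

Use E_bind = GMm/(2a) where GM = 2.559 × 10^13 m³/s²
a = 4.675 Mm = 4.675 × 10^6 m
GM = 2.559 × 10^13 m³/s²
m = 5199 kg
GMm = 2.559 × 10^13 × 5199 = 1.33042 × 10^17 m³·kg/s²
2a = 9.35 × 10^6 m
E_bind = GMm/(2a) = 1.42291 × 10^10 J ≈ 14.23 GJ

Final answer: 14.23 GJ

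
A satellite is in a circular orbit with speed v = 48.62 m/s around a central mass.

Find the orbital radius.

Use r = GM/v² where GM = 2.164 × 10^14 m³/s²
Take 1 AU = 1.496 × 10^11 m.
v = 48.62 m/s
GM = 2.164 × 10^14 m³/s²
v² = 2363.9 m²/s²
r = GM/v² = (2.164 × 10^14) / 2363.9 = 9.15435 × 10^10 m ≈ 0.6119 AU

Final answer: 0.6119 AU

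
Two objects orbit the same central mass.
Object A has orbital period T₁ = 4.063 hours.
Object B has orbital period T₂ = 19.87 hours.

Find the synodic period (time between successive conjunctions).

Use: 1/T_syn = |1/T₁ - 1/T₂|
T₁ = 4.063 hours = 14626.8 s
T₂ = 19.87 hours = 71532 s
1/T₁ = 6.83677 × 10^-5 s⁻¹
1/T₂ = 1.39798 × 10^-5 s⁻¹
|1/T₁ − 1/T₂| = 5.43879 × 10^-5 s⁻¹
T_syn = 1 / |1/T₁ − 1/T₂| = 18386.4 s ≈ 5.107 hours

Final answer: T_syn = 5.107 hours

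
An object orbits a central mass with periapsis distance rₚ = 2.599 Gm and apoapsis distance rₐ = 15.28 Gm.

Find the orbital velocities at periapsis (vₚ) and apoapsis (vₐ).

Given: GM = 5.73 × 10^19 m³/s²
rₚ = 2.599 Gm = 2.599 × 10^9 m
rₐ = 15.28 Gm = 1.528 × 10^10 m
GM = 5.73 × 10^19 m³/s²
a = (rₚ + rₐ)/2 = 8.9395 × 10^9 m
Vis-viva: v² = GM (2/r − 1/a)
vₚ² = 5.73 × 10^19 × (7.69527 × 10^-10 − 1.11863 × 10^-10) = 3.76841 × 10^10 m²/s²
vₚ = 194124 m/s ≈ 194.1 km/s
vₐ² = 5.73 × 10^19 × (1.3089 × 10^-10 − 1.11863 × 10^-10) = 1.09025 × 10^9 m²/s²
vₐ = 33018.9 m/s ≈ 33.02 km/s

Final answer: vₚ = 194.1 km/s, vₐ = 33.02 km/s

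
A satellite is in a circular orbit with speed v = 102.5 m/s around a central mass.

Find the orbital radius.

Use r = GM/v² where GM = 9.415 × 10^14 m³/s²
v = 102.5 m/s
GM = 9.415 × 10^14 m³/s²
v² = 10506.2 m²/s²
r = GM/v² = (9.415 × 10^14) / 10506.2 = 8.96133 × 10^10 m ≈ 89.61 Gm

Final answer: 89.61 Gm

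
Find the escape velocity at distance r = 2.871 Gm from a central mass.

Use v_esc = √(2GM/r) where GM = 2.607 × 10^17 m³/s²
r = 2.871 Gm = 2.871 × 10^9 m
GM = 2.607 × 10^17 m³/s²
2GM/r = 2 × (2.607 × 10^17) / (2.871 × 10^9) = 1.81609 × 10^8 m²/s²
v_esc = √(2GM/r) = 13476.2 m/s ≈ 13.48 km/s

Final answer: 13.48 km/s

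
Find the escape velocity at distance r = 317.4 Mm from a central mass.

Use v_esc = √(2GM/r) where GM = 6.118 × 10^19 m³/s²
r = 317.4 Mm = 3.174 × 10^8 m
GM = 6.118 × 10^19 m³/s²
2GM/r = 2 × (6.118 × 10^19) / (3.174 × 10^8) = 3.85507 × 10^11 m²/s²
v_esc = √(2GM/r) = 620892 m/s ≈ 620.9 km/s

Final answer: 620.9 km/s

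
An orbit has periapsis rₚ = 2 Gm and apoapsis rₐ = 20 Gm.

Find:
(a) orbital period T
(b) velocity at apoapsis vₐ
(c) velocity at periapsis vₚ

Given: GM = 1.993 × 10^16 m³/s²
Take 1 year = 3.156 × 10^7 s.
rₚ = 2 Gm = 2 × 10^9 m
rₐ = 20 Gm = 2 × 10^10 m
GM = 1.993 × 10^16 m³/s²
a = (rₚ + rₐ)/2 = 1.1 × 10^10 m
e = (rₐ − rₚ)/(rₐ + rₚ) = (1.8 × 10^10) / (2.2 × 10^10) = 0.818182
(a) a³ = 1.331 × 10^30 m³;  T = 2π √(a³/GM) = 2π × 8.17213 × 10^6 s = 5.1347 × 10^7 s ≈ 1.627 years
(b) vₐ² = GM (2/rₐ − 1/a) = 1.993 × 10^16 × (1 × 10^-10 − 9.09091 × 10^-11) = 181182 m²/s²;  vₐ = 425.655 m/s ≈ 425.7 m/s
(c) vₚ² = GM (2/rₚ − 1/a) = 1.993 × 10^16 × (1 × 10^-9 − 9.09091 × 10^-11) = 1.81182 × 10^7 m²/s²;  vₚ = 4256.55 m/s ≈ 4.257 km/s

Final answer:
(a) orbital period T = 1.627 years
(b) velocity at apoapsis vₐ = 425.7 m/s
(c) velocity at periapsis vₚ = 4.257 km/s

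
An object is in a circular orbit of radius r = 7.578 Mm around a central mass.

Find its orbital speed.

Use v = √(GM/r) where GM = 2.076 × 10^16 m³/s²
r = 7.578 Mm = 7.578 × 10^6 m
GM = 2.076 × 10^16 m³/s²
GM/r = (2.076 × 10^16) / (7.578 × 10^6) = 2.73951 × 10^9 m²/s²
v = √(GM/r) = 52340.3 m/s ≈ 52.34 km/s

Final answer: 52.34 km/s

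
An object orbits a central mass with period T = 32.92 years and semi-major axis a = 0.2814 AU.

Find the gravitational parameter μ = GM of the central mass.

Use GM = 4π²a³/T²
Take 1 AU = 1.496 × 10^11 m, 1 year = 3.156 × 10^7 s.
T = 32.92 years = 1.03896 × 10^9 s
a = 0.2814 AU = 4.20974 × 10^10 m
a³ = 7.46048 × 10^31 m³
T² = 1.07943 × 10^18 s²
GM = 4π² × (7.46048 × 10^31) / (1.07943 × 10^18) = 2.72856 × 10^15 m³/s²
GM ≈ 2.729 × 10^15 m³/s²

Final answer: GM = 2.729 × 10^15 m³/s²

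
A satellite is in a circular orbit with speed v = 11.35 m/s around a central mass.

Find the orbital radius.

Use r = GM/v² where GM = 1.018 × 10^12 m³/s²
v = 11.35 m/s
GM = 1.018 × 10^12 m³/s²
v² = 128.822 m²/s²
r = GM/v² = (1.018 × 10^12) / 128.822 = 7.90235 × 10^9 m ≈ 7.902 Gm

Final answer: 7.902 Gm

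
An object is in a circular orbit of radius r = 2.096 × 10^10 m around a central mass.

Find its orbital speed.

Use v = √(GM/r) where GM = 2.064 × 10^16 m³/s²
r = 2.096 × 10^10 m
GM = 2.064 × 10^16 m³/s²
GM/r = (2.064 × 10^16) / (2.096 × 10^10) = 984733 m²/s²
v = √(GM/r) = 992.337 m/s ≈ 992.3 m/s

Final answer: 992.3 m/s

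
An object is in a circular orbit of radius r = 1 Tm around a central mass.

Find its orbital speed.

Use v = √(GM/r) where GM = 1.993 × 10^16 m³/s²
r = 1 Tm = 1 × 10^12 m
GM = 1.993 × 10^16 m³/s²
GM/r = (1.993 × 10^16) / (1 × 10^12) = 19930 m²/s²
v = √(GM/r) = 141.174 m/s ≈ 141.2 m/s

Final answer: 141.2 m/s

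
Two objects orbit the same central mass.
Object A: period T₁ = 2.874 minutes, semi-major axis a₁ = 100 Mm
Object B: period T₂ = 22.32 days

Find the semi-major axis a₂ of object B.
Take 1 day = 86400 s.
T₁ = 2.874 minutes = 172.44 s
T₂ = 22.32 days = 1.92845 × 10^6 s
a₁ = 100 Mm = 1 × 10^8 m
Kepler's third law: (T₂/T₁)² = (a₂/a₁)³  ⇒  a₂ = a₁ (T₂/T₁)^(2/3)
T₂/T₁ = 11183.3
(T₂/T₁)^(2/3) = 500.088
a₂ = 1 × 10^8 m × 500.088 = 5.00088 × 10^10 m ≈ 50.01 Gm

Final answer: a₂ = 50.01 Gm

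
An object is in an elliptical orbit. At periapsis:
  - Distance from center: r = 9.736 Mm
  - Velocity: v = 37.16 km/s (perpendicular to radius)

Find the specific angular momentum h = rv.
r = 9.736 Mm = 9.736 × 10^6 m
v = 37.16 km/s = 37160 m/s
h = rv = 9.736 × 10^6 × 37160 = 3.6179 × 10^11 m²/s ≈ 3.618 × 10^11 m²/s

Final answer: h = 3.618 × 10^11 m²/s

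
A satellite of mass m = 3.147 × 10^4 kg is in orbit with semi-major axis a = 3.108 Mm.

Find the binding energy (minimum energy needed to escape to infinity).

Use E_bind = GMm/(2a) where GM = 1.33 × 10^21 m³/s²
a = 3.108 Mm = 3.108 × 10^6 m
GM = 1.33 × 10^21 m³/s²
m = 3.147 × 10^4 kg
GMm = 1.33 × 10^21 × 31470 = 4.18551 × 10^25 m³·kg/s²
2a = 6.216 × 10^6 m
E_bind = GMm/(2a) = 6.73345 × 10^18 J ≈ 6.733 EJ

Final answer: 6.733 EJ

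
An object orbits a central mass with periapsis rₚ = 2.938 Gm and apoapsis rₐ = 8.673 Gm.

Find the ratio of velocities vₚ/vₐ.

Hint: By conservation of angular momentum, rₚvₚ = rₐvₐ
rₚ = 2.938 Gm = 2.938 × 10^9 m
rₐ = 8.673 Gm = 8.673 × 10^9 m
rₚvₚ = rₐvₐ  ⇒  vₚ/vₐ = rₐ/rₚ
vₚ/vₐ = (8.673 × 10^9) / (2.938 × 10^9) = 2.95201

Final answer: vₚ/vₐ = 2.952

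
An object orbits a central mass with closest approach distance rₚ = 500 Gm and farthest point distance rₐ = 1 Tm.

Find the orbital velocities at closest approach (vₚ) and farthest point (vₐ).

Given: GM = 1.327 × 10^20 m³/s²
rₚ = 500 Gm = 5 × 10^11 m
rₐ = 1 Tm = 1 × 10^12 m
GM = 1.327 × 10^20 m³/s²
a = (rₚ + rₐ)/2 = 7.5 × 10^11 m
Vis-viva: v² = GM (2/r − 1/a)
vₚ² = 1.327 × 10^20 × (4 × 10^-12 − 1.33333 × 10^-12) = 3.53867 × 10^8 m²/s²
vₚ = 18811.3 m/s ≈ 18.81 km/s
vₐ² = 1.327 × 10^20 × (2 × 10^-12 − 1.33333 × 10^-12) = 8.84667 × 10^7 m²/s²
vₐ = 9405.67 m/s ≈ 9.406 km/s

Final answer: vₚ = 18.81 km/s, vₐ = 9.406 km/s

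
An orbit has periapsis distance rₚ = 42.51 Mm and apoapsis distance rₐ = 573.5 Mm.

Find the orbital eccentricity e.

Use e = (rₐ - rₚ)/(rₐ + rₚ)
rₚ = 42.51 Mm = 4.251 × 10^7 m
rₐ = 573.5 Mm = 5.735 × 10^8 m
rₐ − rₚ = 5.3099 × 10^8 m
rₐ + rₚ = 6.1601 × 10^8 m
e = (rₐ − rₚ)/(rₐ + rₚ) = 0.861983

Final answer: e = 0.862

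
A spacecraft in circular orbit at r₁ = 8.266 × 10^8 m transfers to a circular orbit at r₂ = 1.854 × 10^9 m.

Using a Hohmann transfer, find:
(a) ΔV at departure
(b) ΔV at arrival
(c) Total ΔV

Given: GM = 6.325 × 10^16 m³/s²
r₁ = 8.266 × 10^8 m
r₂ = 1.854 × 10^9 m
GM = 6.325 × 10^16 m³/s²
Transfer ellipse: a_t = (r₁ + r₂)/2 = 1.3403 × 10^9 m
Circular speed at r₁: v₁ = √(GM/r₁) = 8747.47 m/s
Transfer speed at r₁ (periapsis): v₁ₜ = √(GM(2/r₁ − 1/a_t)) = 10288.1 m/s
(a) ΔV₁ = v₁ₜ − v₁ = 1540.66 m/s ≈ 1.541 km/s
Circular speed at r₂: v₂ = √(GM/r₂) = 5840.84 m/s
Transfer speed at r₂ (apoapsis): v₂ₜ = √(GM(2/r₂ − 1/a_t)) = 4586.93 m/s
(b) ΔV₂ = v₂ − v₂ₜ = 1253.91 m/s ≈ 1.254 km/s
(c) ΔV_total = ΔV₁ + ΔV₂ = 2794.57 m/s ≈ 2.795 km/s

Final answer:
(a) ΔV₁ = 1.541 km/s
(b) ΔV₂ = 1.254 km/s
(c) ΔV_total = 2.795 km/s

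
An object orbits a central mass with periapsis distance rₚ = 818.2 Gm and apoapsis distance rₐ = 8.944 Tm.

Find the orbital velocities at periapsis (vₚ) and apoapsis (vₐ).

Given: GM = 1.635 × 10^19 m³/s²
rₚ = 818.2 Gm = 8.182 × 10^11 m
rₐ = 8.944 Tm = 8.944 × 10^12 m
GM = 1.635 × 10^19 m³/s²
a = (rₚ + rₐ)/2 = 4.8811 × 10^12 m
Vis-viva: v² = GM (2/r − 1/a)
vₚ² = 1.635 × 10^19 × (2.44439 × 10^-12 − 2.04872 × 10^-13) = 3.66161 × 10^7 m²/s²
vₚ = 6051.13 m/s ≈ 6.051 km/s
vₐ² = 1.635 × 10^19 × (2.23614 × 10^-13 − 2.04872 × 10^-13) = 306427 m²/s²
vₐ = 553.559 m/s ≈ 553.6 m/s

Final answer: vₚ = 6.051 km/s, vₐ = 553.6 m/s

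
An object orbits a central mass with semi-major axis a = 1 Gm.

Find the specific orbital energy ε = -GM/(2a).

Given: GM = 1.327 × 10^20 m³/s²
a = 1 Gm = 1 × 10^9 m
GM = 1.327 × 10^20 m³/s²
2a = 2 × 10^9 m
ε = −GM/(2a) = -6.635 × 10^10 J/kg ≈ -66.35 GJ/kg

Final answer: -66.35 GJ/kg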